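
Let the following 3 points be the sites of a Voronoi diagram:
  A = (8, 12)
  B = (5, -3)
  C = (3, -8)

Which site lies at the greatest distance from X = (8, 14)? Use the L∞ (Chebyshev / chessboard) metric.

C

d(X,A) = max(0, 2) = 2
d(X,B) = max(3, 17) = 17
d(X,C) = max(5, 22) = 22
The largest is to C.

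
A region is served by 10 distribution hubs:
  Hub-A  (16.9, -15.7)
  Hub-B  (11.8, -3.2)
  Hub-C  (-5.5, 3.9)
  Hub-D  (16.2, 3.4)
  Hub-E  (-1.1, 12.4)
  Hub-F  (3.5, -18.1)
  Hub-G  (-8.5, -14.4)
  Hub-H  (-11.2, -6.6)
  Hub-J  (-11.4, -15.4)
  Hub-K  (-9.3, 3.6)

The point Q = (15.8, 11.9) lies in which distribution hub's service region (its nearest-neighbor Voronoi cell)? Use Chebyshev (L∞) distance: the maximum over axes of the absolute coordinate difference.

Hub-D

d(Q, Hub-A) = max(1.1, 27.6) = 27.6
d(Q, Hub-B) = max(4, 15.1) = 15.1
d(Q, Hub-C) = max(21.3, 8) = 21.3
d(Q, Hub-D) = max(0.4, 8.5) = 8.5
d(Q, Hub-E) = max(16.9, 0.5) = 16.9
d(Q, Hub-F) = max(12.3, 30) = 30
d(Q, Hub-G) = max(24.3, 26.3) = 26.3
d(Q, Hub-H) = max(27, 18.5) = 27
d(Q, Hub-J) = max(27.2, 27.3) = 27.3
d(Q, Hub-K) = max(25.1, 8.3) = 25.1
Minimum is at Hub-D.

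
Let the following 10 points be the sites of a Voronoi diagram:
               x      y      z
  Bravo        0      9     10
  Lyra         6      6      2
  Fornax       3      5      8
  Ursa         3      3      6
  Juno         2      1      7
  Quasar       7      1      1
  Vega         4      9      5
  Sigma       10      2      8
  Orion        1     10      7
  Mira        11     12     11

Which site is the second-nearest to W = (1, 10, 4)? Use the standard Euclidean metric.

Squared Euclidean distances:
d²(W, Bravo) = (1−0)² + (10−9)² + (4−10)² = 1 + 1 + 36 = 38
d²(W, Lyra) = (1−6)² + (10−6)² + (4−2)² = 25 + 16 + 4 = 45
d²(W, Fornax) = (1−3)² + (10−5)² + (4−8)² = 4 + 25 + 16 = 45
d²(W, Ursa) = (1−3)² + (10−3)² + (4−6)² = 4 + 49 + 4 = 57
d²(W, Juno) = (1−2)² + (10−1)² + (4−7)² = 1 + 81 + 9 = 91
d²(W, Quasar) = (1−7)² + (10−1)² + (4−1)² = 36 + 81 + 9 = 126
d²(W, Vega) = (1−4)² + (10−9)² + (4−5)² = 9 + 1 + 1 = 11
d²(W, Sigma) = (1−10)² + (10−2)² + (4−8)² = 81 + 64 + 16 = 161
d²(W, Orion) = (1−1)² + (10−10)² + (4−7)² = 0 + 0 + 9 = 9
d²(W, Mira) = (1−11)² + (10−12)² + (4−11)² = 100 + 4 + 49 = 153
Sorted ascending: Orion, Vega, Bravo, … — the second-nearest is Vega.

Vega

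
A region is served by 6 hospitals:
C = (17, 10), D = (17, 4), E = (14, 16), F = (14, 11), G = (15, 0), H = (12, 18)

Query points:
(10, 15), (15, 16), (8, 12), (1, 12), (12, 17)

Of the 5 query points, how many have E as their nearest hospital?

1

(10, 15) — d² to each: C:74, D:170, E:17, F:32, G:250, H:13 → nearest is H
(15, 16) — d² to each: C:40, D:148, E:1, F:26, G:256, H:13 → nearest is E
(8, 12) — d² to each: C:85, D:145, E:52, F:37, G:193, H:52 → nearest is F
(1, 12) — d² to each: C:260, D:320, E:185, F:170, G:340, H:157 → nearest is H
(12, 17) — d² to each: C:74, D:194, E:5, F:40, G:298, H:1 → nearest is H
1 of the 5 points has E as nearest.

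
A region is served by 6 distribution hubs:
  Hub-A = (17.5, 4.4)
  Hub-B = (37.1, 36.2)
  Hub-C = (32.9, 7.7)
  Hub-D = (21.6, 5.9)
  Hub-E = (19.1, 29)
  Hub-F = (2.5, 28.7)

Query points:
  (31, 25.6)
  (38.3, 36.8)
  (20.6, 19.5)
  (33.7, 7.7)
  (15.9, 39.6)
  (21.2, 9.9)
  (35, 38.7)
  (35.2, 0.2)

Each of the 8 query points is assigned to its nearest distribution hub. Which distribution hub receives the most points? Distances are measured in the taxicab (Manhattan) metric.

Hub-E

(31, 25.6) — d to each: Hub-A:34.7, Hub-B:16.7, Hub-C:19.8, Hub-D:29.1, Hub-E:15.3, Hub-F:31.6 → nearest is Hub-E
(38.3, 36.8) — d to each: Hub-A:53.2, Hub-B:1.8, Hub-C:34.5, Hub-D:47.6, Hub-E:27, Hub-F:43.9 → nearest is Hub-B
(20.6, 19.5) — d to each: Hub-A:18.2, Hub-B:33.2, Hub-C:24.1, Hub-D:14.6, Hub-E:11, Hub-F:27.3 → nearest is Hub-E
(33.7, 7.7) — d to each: Hub-A:19.5, Hub-B:31.9, Hub-C:0.8, Hub-D:13.9, Hub-E:35.9, Hub-F:52.2 → nearest is Hub-C
(15.9, 39.6) — d to each: Hub-A:36.8, Hub-B:24.6, Hub-C:48.9, Hub-D:39.4, Hub-E:13.8, Hub-F:24.3 → nearest is Hub-E
(21.2, 9.9) — d to each: Hub-A:9.2, Hub-B:42.2, Hub-C:13.9, Hub-D:4.4, Hub-E:21.2, Hub-F:37.5 → nearest is Hub-D
(35, 38.7) — d to each: Hub-A:51.8, Hub-B:4.6, Hub-C:33.1, Hub-D:46.2, Hub-E:25.6, Hub-F:42.5 → nearest is Hub-B
(35.2, 0.2) — d to each: Hub-A:21.9, Hub-B:37.9, Hub-C:9.8, Hub-D:19.3, Hub-E:44.9, Hub-F:61.2 → nearest is Hub-C
Tally — Hub-B:2, Hub-C:2, Hub-D:1, Hub-E:3. Hub-E captures the most (3).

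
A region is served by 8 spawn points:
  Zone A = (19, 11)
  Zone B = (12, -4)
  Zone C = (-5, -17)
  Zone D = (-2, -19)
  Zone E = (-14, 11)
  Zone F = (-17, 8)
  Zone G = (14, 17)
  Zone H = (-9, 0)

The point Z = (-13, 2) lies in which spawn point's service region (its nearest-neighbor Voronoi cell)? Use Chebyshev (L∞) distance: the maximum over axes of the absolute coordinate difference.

Zone H

d(Z, Zone A) = max(32, 9) = 32
d(Z, Zone B) = max(25, 6) = 25
d(Z, Zone C) = max(8, 19) = 19
d(Z, Zone D) = max(11, 21) = 21
d(Z, Zone E) = max(1, 9) = 9
d(Z, Zone F) = max(4, 6) = 6
d(Z, Zone G) = max(27, 15) = 27
d(Z, Zone H) = max(4, 2) = 4
Zone H is nearest.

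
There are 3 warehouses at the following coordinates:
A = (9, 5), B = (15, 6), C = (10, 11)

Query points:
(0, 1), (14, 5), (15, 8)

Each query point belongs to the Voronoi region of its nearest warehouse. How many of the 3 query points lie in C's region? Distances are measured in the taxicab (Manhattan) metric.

0

(0, 1) — d to each: A:13, B:20, C:20 → nearest is A
(14, 5) — d to each: A:5, B:2, C:10 → nearest is B
(15, 8) — d to each: A:9, B:2, C:8 → nearest is B
0 of the 3 points have C as nearest.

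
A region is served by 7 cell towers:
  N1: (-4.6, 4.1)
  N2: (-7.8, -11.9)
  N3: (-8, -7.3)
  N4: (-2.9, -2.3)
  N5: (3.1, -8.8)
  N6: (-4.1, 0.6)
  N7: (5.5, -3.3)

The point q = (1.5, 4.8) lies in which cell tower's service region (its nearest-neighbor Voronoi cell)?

Compare squared distances (the ordering matches that of the actual distances):
|qN1|² = (1.5−(-4.6))² + (4.8−4.1)² = 37.21 + 0.49 = 37.7
|qN2|² = (1.5−(-7.8))² + (4.8−(-11.9))² = 86.49 + 278.89 = 365.38
|qN3|² = (1.5−(-8))² + (4.8−(-7.3))² = 90.25 + 146.41 = 236.66
|qN4|² = (1.5−(-2.9))² + (4.8−(-2.3))² = 19.36 + 50.41 = 69.77
|qN5|² = (1.5−3.1)² + (4.8−(-8.8))² = 2.56 + 184.96 = 187.52
|qN6|² = (1.5−(-4.1))² + (4.8−0.6)² = 31.36 + 17.64 = 49
|qN7|² = (1.5−5.5)² + (4.8−(-3.3))² = 16 + 65.61 = 81.61
N1 is nearest.

N1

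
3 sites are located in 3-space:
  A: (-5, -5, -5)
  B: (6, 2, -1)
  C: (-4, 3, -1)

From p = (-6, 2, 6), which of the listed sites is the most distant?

B

Since √ is increasing, it suffices to compare squared distances:
|pA|² = (-6−(-5))² + (2−(-5))² + (6−(-5))² = 1 + 49 + 121 = 171
|pB|² = (-6−6)² + (2−2)² + (6−(-1))² = 144 + 0 + 49 = 193
|pC|² = (-6−(-4))² + (2−3)² + (6−(-1))² = 4 + 1 + 49 = 54
The largest is to B.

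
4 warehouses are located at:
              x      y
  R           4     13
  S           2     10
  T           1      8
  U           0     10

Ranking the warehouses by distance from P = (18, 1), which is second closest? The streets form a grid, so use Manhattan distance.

d(P,R) = |18−4| + |1−13| = 14 + 12 = 26
d(P,S) = |18−2| + |1−10| = 16 + 9 = 25
d(P,T) = |18−1| + |1−8| = 17 + 7 = 24
d(P,U) = |18−0| + |1−10| = 18 + 9 = 27
Sorted ascending: T, S, R, … — the second-nearest is S.

S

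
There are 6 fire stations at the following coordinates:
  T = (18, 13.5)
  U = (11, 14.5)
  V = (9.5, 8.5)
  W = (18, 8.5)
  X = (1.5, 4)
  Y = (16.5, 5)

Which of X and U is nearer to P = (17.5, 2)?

Compare squared distances:
|PX|² = (17.5−1.5)² + (2−4)² = 256 + 4 = 260
|PU|² = (17.5−11)² + (2−14.5)² = 42.25 + 156.25 = 198.5
260 > 198.5, so U is closer.

U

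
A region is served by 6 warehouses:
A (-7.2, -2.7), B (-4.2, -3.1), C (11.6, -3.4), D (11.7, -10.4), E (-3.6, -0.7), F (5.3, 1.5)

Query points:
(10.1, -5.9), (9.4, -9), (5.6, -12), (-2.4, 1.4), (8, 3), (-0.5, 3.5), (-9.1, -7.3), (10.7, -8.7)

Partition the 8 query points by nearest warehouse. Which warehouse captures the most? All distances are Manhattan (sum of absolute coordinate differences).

D

(10.1, -5.9) — d to each: A:20.5, B:17.1, C:4, D:6.1, E:18.9, F:12.2 → nearest is C
(9.4, -9) — d to each: A:22.9, B:19.5, C:7.8, D:3.7, E:21.3, F:14.6 → nearest is D
(5.6, -12) — d to each: A:22.1, B:18.7, C:14.6, D:7.7, E:20.5, F:13.8 → nearest is D
(-2.4, 1.4) — d to each: A:8.9, B:6.3, C:18.8, D:25.9, E:3.3, F:7.8 → nearest is E
(8, 3) — d to each: A:20.9, B:18.3, C:10, D:17.1, E:15.3, F:4.2 → nearest is F
(-0.5, 3.5) — d to each: A:12.9, B:10.3, C:19, D:26.1, E:7.3, F:7.8 → nearest is E
(-9.1, -7.3) — d to each: A:6.5, B:9.1, C:24.6, D:23.9, E:12.1, F:23.2 → nearest is A
(10.7, -8.7) — d to each: A:23.9, B:20.5, C:6.2, D:2.7, E:22.3, F:15.6 → nearest is D
Tally — A:1, C:1, D:3, E:2, F:1. D captures the most (3).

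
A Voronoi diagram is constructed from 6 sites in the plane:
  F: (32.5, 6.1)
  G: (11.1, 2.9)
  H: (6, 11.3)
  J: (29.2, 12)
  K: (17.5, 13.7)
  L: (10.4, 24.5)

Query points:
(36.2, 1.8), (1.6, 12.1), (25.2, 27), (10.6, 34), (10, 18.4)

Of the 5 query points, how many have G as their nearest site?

(36.2, 1.8) — d² to each: F:32.18, G:631.22, H:1002.29, J:153.04, K:491.3, L:1180.93 → nearest is F
(1.6, 12.1) — d² to each: F:990.81, G:174.89, H:20, J:761.77, K:255.37, L:231.2 → nearest is H
(25.2, 27) — d² to each: F:490.1, G:779.62, H:615.13, J:241, K:236.18, L:225.29 → nearest is L
(10.6, 34) — d² to each: F:1258.02, G:967.46, H:536.45, J:829.96, K:459.7, L:90.29 → nearest is L
(10, 18.4) — d² to each: F:657.54, G:241.46, H:66.41, J:409.6, K:78.34, L:37.37 → nearest is L
0 of the 5 points have G as nearest.

0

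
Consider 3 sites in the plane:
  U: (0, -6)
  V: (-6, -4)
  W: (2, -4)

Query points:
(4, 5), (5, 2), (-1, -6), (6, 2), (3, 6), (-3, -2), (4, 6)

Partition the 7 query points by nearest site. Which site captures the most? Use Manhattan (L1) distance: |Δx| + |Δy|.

W

(4, 5) — d to each: U:15, V:19, W:11 → nearest is W
(5, 2) — d to each: U:13, V:17, W:9 → nearest is W
(-1, -6) — d to each: U:1, V:7, W:5 → nearest is U
(6, 2) — d to each: U:14, V:18, W:10 → nearest is W
(3, 6) — d to each: U:15, V:19, W:11 → nearest is W
(-3, -2) — d to each: U:7, V:5, W:7 → nearest is V
(4, 6) — d to each: U:16, V:20, W:12 → nearest is W
Tally — U:1, V:1, W:5. W captures the most (5).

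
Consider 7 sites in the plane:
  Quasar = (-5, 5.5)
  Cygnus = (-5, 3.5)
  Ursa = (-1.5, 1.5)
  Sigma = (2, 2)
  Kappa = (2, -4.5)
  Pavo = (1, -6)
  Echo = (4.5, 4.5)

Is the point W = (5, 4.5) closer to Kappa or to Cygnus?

Kappa

Compare squared distances:
d²(W, Kappa) = (5−2)² + (4.5−(-4.5))² = 9 + 81 = 90
d²(W, Cygnus) = (5−(-5))² + (4.5−3.5)² = 100 + 1 = 101
90 < 101, so Kappa is closer.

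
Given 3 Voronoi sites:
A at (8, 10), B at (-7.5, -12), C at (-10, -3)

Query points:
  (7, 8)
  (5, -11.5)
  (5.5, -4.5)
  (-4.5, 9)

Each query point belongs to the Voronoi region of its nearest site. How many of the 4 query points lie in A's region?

(7, 8) — d² to each: A:5, B:610.25, C:410 → nearest is A
(5, -11.5) — d² to each: A:471.25, B:156.5, C:297.25 → nearest is B
(5.5, -4.5) — d² to each: A:216.5, B:225.25, C:242.5 → nearest is A
(-4.5, 9) — d² to each: A:157.25, B:450, C:174.25 → nearest is A
3 of the 4 points have A as nearest.

3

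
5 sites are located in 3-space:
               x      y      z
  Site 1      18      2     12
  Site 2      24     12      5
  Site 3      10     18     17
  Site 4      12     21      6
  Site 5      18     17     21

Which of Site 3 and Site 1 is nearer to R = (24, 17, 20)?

Compare squared distances:
d²(R, Site 3) = (24−10)² + (17−18)² + (20−17)² = 196 + 1 + 9 = 206
d²(R, Site 1) = (24−18)² + (17−2)² + (20−12)² = 36 + 225 + 64 = 325
206 < 325, so Site 3 is closer.

Site 3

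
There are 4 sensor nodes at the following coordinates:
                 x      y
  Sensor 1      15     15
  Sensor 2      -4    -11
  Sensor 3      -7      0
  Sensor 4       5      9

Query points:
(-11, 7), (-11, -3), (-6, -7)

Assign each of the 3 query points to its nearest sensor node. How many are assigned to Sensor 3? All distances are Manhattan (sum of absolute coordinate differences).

2

(-11, 7) — d to each: Sensor 1:34, Sensor 2:25, Sensor 3:11, Sensor 4:18 → nearest is Sensor 3
(-11, -3) — d to each: Sensor 1:44, Sensor 2:15, Sensor 3:7, Sensor 4:28 → nearest is Sensor 3
(-6, -7) — d to each: Sensor 1:43, Sensor 2:6, Sensor 3:8, Sensor 4:27 → nearest is Sensor 2
2 of the 3 points have Sensor 3 as nearest.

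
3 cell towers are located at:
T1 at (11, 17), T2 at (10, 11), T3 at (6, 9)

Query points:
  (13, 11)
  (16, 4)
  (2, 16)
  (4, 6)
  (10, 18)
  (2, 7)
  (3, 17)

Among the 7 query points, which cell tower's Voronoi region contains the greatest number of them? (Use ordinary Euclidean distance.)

T3

(13, 11) — d² to each: T1:40, T2:9, T3:53 → nearest is T2
(16, 4) — d² to each: T1:194, T2:85, T3:125 → nearest is T2
(2, 16) — d² to each: T1:82, T2:89, T3:65 → nearest is T3
(4, 6) — d² to each: T1:170, T2:61, T3:13 → nearest is T3
(10, 18) — d² to each: T1:2, T2:49, T3:97 → nearest is T1
(2, 7) — d² to each: T1:181, T2:80, T3:20 → nearest is T3
(3, 17) — d² to each: T1:64, T2:85, T3:73 → nearest is T1
Tally — T1:2, T2:2, T3:3. T3 captures the most (3).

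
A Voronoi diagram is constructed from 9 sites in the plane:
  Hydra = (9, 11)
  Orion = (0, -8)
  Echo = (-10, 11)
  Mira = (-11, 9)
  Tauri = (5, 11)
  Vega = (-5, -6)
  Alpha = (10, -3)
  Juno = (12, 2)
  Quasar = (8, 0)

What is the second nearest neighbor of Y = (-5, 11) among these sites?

Mira

Since √ is increasing, it suffices to compare squared distances:
d²(Y, Hydra) = (-5−9)² + (11−11)² = 196 + 0 = 196
d²(Y, Orion) = (-5−0)² + (11−(-8))² = 25 + 361 = 386
d²(Y, Echo) = (-5−(-10))² + (11−11)² = 25 + 0 = 25
d²(Y, Mira) = (-5−(-11))² + (11−9)² = 36 + 4 = 40
d²(Y, Tauri) = (-5−5)² + (11−11)² = 100 + 0 = 100
d²(Y, Vega) = (-5−(-5))² + (11−(-6))² = 0 + 289 = 289
d²(Y, Alpha) = (-5−10)² + (11−(-3))² = 225 + 196 = 421
d²(Y, Juno) = (-5−12)² + (11−2)² = 289 + 81 = 370
d²(Y, Quasar) = (-5−8)² + (11−0)² = 169 + 121 = 290
Sorted ascending: Echo, Mira, Tauri, … — the second-nearest is Mira.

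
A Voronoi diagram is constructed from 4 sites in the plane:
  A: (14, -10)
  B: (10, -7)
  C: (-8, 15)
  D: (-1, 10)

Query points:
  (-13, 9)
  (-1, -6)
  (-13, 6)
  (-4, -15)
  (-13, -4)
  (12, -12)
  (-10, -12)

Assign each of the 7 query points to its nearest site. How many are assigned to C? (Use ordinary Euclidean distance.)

2

(-13, 9) — d² to each: A:1090, B:785, C:61, D:145 → nearest is C
(-1, -6) — d² to each: A:241, B:122, C:490, D:256 → nearest is B
(-13, 6) — d² to each: A:985, B:698, C:106, D:160 → nearest is C
(-4, -15) — d² to each: A:349, B:260, C:916, D:634 → nearest is B
(-13, -4) — d² to each: A:765, B:538, C:386, D:340 → nearest is D
(12, -12) — d² to each: A:8, B:29, C:1129, D:653 → nearest is A
(-10, -12) — d² to each: A:580, B:425, C:733, D:565 → nearest is B
2 of the 7 points have C as nearest.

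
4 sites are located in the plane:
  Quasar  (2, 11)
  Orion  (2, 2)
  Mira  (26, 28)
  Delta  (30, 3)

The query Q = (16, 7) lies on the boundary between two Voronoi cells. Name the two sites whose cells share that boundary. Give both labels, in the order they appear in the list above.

Squared distances from Q to each site:
d²(Q, Quasar) = (16−2)² + (7−11)² = 196 + 16 = 212
d²(Q, Orion) = (16−2)² + (7−2)² = 196 + 25 = 221
d²(Q, Mira) = (16−26)² + (7−28)² = 100 + 441 = 541
d²(Q, Delta) = (16−30)² + (7−3)² = 196 + 16 = 212
Q is equidistant from Quasar and Delta (both at squared distance 212), and every other site is strictly farther — so Q lies on the Quasar–Delta Voronoi edge.

Quasar and Delta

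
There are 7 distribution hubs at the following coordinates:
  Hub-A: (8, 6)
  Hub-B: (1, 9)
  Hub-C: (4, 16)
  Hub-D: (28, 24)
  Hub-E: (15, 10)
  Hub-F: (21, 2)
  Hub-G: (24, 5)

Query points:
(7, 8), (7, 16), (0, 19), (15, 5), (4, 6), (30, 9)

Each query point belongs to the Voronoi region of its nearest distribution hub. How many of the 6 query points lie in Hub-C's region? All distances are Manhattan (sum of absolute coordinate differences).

(7, 8) — d to each: Hub-A:3, Hub-B:7, Hub-C:11, Hub-D:37, Hub-E:10, Hub-F:20, Hub-G:20 → nearest is Hub-A
(7, 16) — d to each: Hub-A:11, Hub-B:13, Hub-C:3, Hub-D:29, Hub-E:14, Hub-F:28, Hub-G:28 → nearest is Hub-C
(0, 19) — d to each: Hub-A:21, Hub-B:11, Hub-C:7, Hub-D:33, Hub-E:24, Hub-F:38, Hub-G:38 → nearest is Hub-C
(15, 5) — d to each: Hub-A:8, Hub-B:18, Hub-C:22, Hub-D:32, Hub-E:5, Hub-F:9, Hub-G:9 → nearest is Hub-E
(4, 6) — d to each: Hub-A:4, Hub-B:6, Hub-C:10, Hub-D:42, Hub-E:15, Hub-F:21, Hub-G:21 → nearest is Hub-A
(30, 9) — d to each: Hub-A:25, Hub-B:29, Hub-C:33, Hub-D:17, Hub-E:16, Hub-F:16, Hub-G:10 → nearest is Hub-G
2 of the 6 points have Hub-C as nearest.

2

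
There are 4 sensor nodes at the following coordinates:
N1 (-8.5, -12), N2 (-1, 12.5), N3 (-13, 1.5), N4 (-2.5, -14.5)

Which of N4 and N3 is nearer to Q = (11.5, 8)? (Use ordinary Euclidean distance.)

Compare squared distances:
|QN4|² = (11.5−(-2.5))² + (8−(-14.5))² = 196 + 506.25 = 702.25
|QN3|² = (11.5−(-13))² + (8−1.5)² = 600.25 + 42.25 = 642.5
702.25 > 642.5, so N3 is closer.

N3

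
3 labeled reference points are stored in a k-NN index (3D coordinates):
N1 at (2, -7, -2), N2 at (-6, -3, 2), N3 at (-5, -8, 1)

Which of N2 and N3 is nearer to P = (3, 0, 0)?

N2

Compare squared distances:
|PN2|² = (3−(-6))² + (0−(-3))² + (0−2)² = 81 + 9 + 4 = 94
|PN3|² = (3−(-5))² + (0−(-8))² + (0−1)² = 64 + 64 + 1 = 129
94 < 129, so N2 is closer.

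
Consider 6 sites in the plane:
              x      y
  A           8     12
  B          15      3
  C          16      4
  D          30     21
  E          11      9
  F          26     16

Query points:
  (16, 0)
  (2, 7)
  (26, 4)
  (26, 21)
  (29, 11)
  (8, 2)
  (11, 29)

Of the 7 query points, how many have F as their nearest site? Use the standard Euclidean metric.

(16, 0) — d² to each: A:208, B:10, C:16, D:637, E:106, F:356 → nearest is B
(2, 7) — d² to each: A:61, B:185, C:205, D:980, E:85, F:657 → nearest is A
(26, 4) — d² to each: A:388, B:122, C:100, D:305, E:250, F:144 → nearest is C
(26, 21) — d² to each: A:405, B:445, C:389, D:16, E:369, F:25 → nearest is D
(29, 11) — d² to each: A:442, B:260, C:218, D:101, E:328, F:34 → nearest is F
(8, 2) — d² to each: A:100, B:50, C:68, D:845, E:58, F:520 → nearest is B
(11, 29) — d² to each: A:298, B:692, C:650, D:425, E:400, F:394 → nearest is A
1 of the 7 points has F as nearest.

1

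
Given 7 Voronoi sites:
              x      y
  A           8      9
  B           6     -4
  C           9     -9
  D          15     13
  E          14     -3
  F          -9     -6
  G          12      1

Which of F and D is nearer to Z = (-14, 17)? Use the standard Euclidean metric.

F

Compare squared distances:
|ZF|² = (-14−(-9))² + (17−(-6))² = 25 + 529 = 554
|ZD|² = (-14−15)² + (17−13)² = 841 + 16 = 857
554 < 857, so F is closer.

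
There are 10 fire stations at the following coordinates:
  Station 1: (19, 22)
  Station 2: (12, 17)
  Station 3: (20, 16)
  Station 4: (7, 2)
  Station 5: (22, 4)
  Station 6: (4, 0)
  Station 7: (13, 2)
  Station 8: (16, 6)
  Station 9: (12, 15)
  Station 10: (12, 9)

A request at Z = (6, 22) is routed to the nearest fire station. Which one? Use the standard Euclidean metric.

Station 2

Compare squared distances (the ordering matches that of the actual distances):
d²(Z, Station 1) = (6−19)² + (22−22)² = 169 + 0 = 169
d²(Z, Station 2) = (6−12)² + (22−17)² = 36 + 25 = 61
d²(Z, Station 3) = (6−20)² + (22−16)² = 196 + 36 = 232
d²(Z, Station 4) = (6−7)² + (22−2)² = 1 + 400 = 401
d²(Z, Station 5) = (6−22)² + (22−4)² = 256 + 324 = 580
d²(Z, Station 6) = (6−4)² + (22−0)² = 4 + 484 = 488
d²(Z, Station 7) = (6−13)² + (22−2)² = 49 + 400 = 449
d²(Z, Station 8) = (6−16)² + (22−6)² = 100 + 256 = 356
d²(Z, Station 9) = (6−12)² + (22−15)² = 36 + 49 = 85
d²(Z, Station 10) = (6−12)² + (22−9)² = 36 + 169 = 205
The smallest is to Station 2, so Z lies in the Voronoi region of Station 2.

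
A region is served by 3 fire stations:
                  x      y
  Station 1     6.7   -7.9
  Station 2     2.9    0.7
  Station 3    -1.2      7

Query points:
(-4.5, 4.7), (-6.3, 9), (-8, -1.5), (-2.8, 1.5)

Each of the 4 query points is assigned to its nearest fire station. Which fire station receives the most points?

(-4.5, 4.7) — d² to each: Station 1:284.2, Station 2:70.76, Station 3:16.18 → nearest is Station 3
(-6.3, 9) — d² to each: Station 1:454.61, Station 2:153.53, Station 3:30.01 → nearest is Station 3
(-8, -1.5) — d² to each: Station 1:257.05, Station 2:123.65, Station 3:118.49 → nearest is Station 3
(-2.8, 1.5) — d² to each: Station 1:178.61, Station 2:33.13, Station 3:32.81 → nearest is Station 3
Tally — Station 3:4. Station 3 captures the most (4).

Station 3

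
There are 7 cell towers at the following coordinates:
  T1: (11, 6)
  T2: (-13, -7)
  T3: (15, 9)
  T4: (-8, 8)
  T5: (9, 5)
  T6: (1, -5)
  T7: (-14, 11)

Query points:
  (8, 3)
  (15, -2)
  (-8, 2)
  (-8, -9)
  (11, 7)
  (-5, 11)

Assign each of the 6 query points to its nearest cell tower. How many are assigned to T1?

(8, 3) — d² to each: T1:18, T2:541, T3:85, T4:281, T5:5, T6:113, T7:548 → nearest is T5
(15, -2) — d² to each: T1:80, T2:809, T3:121, T4:629, T5:85, T6:205, T7:1010 → nearest is T1
(-8, 2) — d² to each: T1:377, T2:106, T3:578, T4:36, T5:298, T6:130, T7:117 → nearest is T4
(-8, -9) — d² to each: T1:586, T2:29, T3:853, T4:289, T5:485, T6:97, T7:436 → nearest is T2
(11, 7) — d² to each: T1:1, T2:772, T3:20, T4:362, T5:8, T6:244, T7:641 → nearest is T1
(-5, 11) — d² to each: T1:281, T2:388, T3:404, T4:18, T5:232, T6:292, T7:81 → nearest is T4
2 of the 6 points have T1 as nearest.

2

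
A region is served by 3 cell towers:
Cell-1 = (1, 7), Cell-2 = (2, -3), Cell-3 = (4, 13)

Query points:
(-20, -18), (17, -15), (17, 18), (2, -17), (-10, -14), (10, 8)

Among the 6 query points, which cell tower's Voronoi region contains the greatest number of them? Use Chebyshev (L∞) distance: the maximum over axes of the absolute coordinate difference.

Cell-2

(-20, -18) — d to each: Cell-1:25, Cell-2:22, Cell-3:31 → nearest is Cell-2
(17, -15) — d to each: Cell-1:22, Cell-2:15, Cell-3:28 → nearest is Cell-2
(17, 18) — d to each: Cell-1:16, Cell-2:21, Cell-3:13 → nearest is Cell-3
(2, -17) — d to each: Cell-1:24, Cell-2:14, Cell-3:30 → nearest is Cell-2
(-10, -14) — d to each: Cell-1:21, Cell-2:12, Cell-3:27 → nearest is Cell-2
(10, 8) — d to each: Cell-1:9, Cell-2:11, Cell-3:6 → nearest is Cell-3
Tally — Cell-2:4, Cell-3:2. Cell-2 captures the most (4).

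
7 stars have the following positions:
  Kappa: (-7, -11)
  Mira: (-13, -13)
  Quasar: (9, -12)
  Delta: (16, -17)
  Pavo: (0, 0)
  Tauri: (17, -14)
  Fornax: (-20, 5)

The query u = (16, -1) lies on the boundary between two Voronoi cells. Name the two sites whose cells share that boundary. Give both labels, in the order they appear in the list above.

Quasar and Tauri

Squared distances from u to each site:
d²(u, Kappa) = (16−(-7))² + (-1−(-11))² = 529 + 100 = 629
d²(u, Mira) = (16−(-13))² + (-1−(-13))² = 841 + 144 = 985
d²(u, Quasar) = (16−9)² + (-1−(-12))² = 49 + 121 = 170
d²(u, Delta) = (16−16)² + (-1−(-17))² = 0 + 256 = 256
d²(u, Pavo) = (16−0)² + (-1−0)² = 256 + 1 = 257
d²(u, Tauri) = (16−17)² + (-1−(-14))² = 1 + 169 = 170
d²(u, Fornax) = (16−(-20))² + (-1−5)² = 1296 + 36 = 1332
u is equidistant from Quasar and Tauri (both at squared distance 170), and every other site is strictly farther — so u lies on the Quasar–Tauri Voronoi edge.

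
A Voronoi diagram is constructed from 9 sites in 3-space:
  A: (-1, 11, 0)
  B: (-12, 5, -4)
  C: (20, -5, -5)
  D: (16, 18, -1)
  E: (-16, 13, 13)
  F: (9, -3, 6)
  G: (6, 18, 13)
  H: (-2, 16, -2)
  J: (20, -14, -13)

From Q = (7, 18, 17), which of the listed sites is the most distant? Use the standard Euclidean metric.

Compare squared distances (the ordering matches that of the actual distances):
|QA|² = 64 + 49 + 289 = 402
|QB|² = 361 + 169 + 441 = 971
|QC|² = 169 + 529 + 484 = 1182
|QD|² = 81 + 0 + 324 = 405
|QE|² = 529 + 25 + 16 = 570
|QF|² = 4 + 441 + 121 = 566
|QG|² = 1 + 0 + 16 = 17
|QH|² = 81 + 4 + 361 = 446
|QJ|² = 169 + 1024 + 900 = 2093
The largest is to J.

J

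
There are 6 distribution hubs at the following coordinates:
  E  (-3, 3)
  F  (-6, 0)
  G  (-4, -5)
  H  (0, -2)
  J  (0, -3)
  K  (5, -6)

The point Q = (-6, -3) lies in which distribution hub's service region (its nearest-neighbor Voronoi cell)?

G

Since √ is increasing, it suffices to compare squared distances:
|QE|² = 9 + 36 = 45
|QF|² = 0 + 9 = 9
|QG|² = 4 + 4 = 8
|QH|² = 36 + 1 = 37
|QJ|² = 36 + 0 = 36
|QK|² = 121 + 9 = 130
The smallest is to G, so Q lies in the Voronoi region of G.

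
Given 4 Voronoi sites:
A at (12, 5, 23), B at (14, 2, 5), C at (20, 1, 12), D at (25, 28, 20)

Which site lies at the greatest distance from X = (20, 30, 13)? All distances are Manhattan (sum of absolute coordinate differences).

A

d(X,A) = |20−12| + |30−5| + |13−23| = 8 + 25 + 10 = 43
d(X,B) = |20−14| + |30−2| + |13−5| = 6 + 28 + 8 = 42
d(X,C) = |20−20| + |30−1| + |13−12| = 0 + 29 + 1 = 30
d(X,D) = |20−25| + |30−28| + |13−20| = 5 + 2 + 7 = 14
The largest is to A.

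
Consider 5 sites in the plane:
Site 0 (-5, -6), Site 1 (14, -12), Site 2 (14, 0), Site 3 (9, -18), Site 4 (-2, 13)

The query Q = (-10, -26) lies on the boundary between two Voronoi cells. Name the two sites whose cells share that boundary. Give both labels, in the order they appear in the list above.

Site 0 and Site 3

Squared distances from Q to each site:
d²(Q, Site 0) = (-10−(-5))² + (-26−(-6))² = 25 + 400 = 425
d²(Q, Site 1) = (-10−14)² + (-26−(-12))² = 576 + 196 = 772
d²(Q, Site 2) = (-10−14)² + (-26−0)² = 576 + 676 = 1252
d²(Q, Site 3) = (-10−9)² + (-26−(-18))² = 361 + 64 = 425
d²(Q, Site 4) = (-10−(-2))² + (-26−13)² = 64 + 1521 = 1585
Q is equidistant from Site 0 and Site 3 (both at squared distance 425), and every other site is strictly farther — so Q lies on the Site 0–Site 3 Voronoi edge.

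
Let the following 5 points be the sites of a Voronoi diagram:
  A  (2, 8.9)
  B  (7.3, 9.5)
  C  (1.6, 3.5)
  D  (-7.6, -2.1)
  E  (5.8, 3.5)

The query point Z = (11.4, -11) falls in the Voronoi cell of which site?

E

Compare squared distances (the ordering matches that of the actual distances):
|ZA|² = 88.36 + 396.01 = 484.37
|ZB|² = 16.81 + 420.25 = 437.06
|ZC|² = 96.04 + 210.25 = 306.29
|ZD|² = 361 + 79.21 = 440.21
|ZE|² = 31.36 + 210.25 = 241.61
E is nearest.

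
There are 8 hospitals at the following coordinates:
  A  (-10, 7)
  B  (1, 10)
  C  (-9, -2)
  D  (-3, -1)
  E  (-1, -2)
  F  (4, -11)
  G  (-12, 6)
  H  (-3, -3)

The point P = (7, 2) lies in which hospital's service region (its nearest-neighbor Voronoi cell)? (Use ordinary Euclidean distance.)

Squared Euclidean distances:
|PA|² = 289 + 25 = 314
|PB|² = 36 + 64 = 100
|PC|² = 256 + 16 = 272
|PD|² = 100 + 9 = 109
|PE|² = 64 + 16 = 80
|PF|² = 9 + 169 = 178
|PG|² = 361 + 16 = 377
|PH|² = 100 + 25 = 125
The smallest is to E, so P lies in the Voronoi region of E.

E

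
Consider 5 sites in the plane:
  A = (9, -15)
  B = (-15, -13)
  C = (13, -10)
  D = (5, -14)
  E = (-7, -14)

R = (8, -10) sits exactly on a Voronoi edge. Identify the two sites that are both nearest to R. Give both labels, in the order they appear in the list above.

C and D

Squared distances from R to each site:
|RA|² = (8−9)² + (-10−(-15))² = 1 + 25 = 26
|RB|² = (8−(-15))² + (-10−(-13))² = 529 + 9 = 538
|RC|² = (8−13)² + (-10−(-10))² = 25 + 0 = 25
|RD|² = (8−5)² + (-10−(-14))² = 9 + 16 = 25
|RE|² = (8−(-7))² + (-10−(-14))² = 225 + 16 = 241
R is equidistant from C and D (both at squared distance 25), and every other site is strictly farther — so R lies on the C–D Voronoi edge.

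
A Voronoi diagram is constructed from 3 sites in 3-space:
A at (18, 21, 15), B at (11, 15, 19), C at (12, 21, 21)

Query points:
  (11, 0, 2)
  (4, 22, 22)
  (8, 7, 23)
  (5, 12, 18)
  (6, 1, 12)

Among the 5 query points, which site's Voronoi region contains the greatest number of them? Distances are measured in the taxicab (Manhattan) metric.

(11, 0, 2) — d to each: A:41, B:32, C:41 → nearest is B
(4, 22, 22) — d to each: A:22, B:17, C:10 → nearest is C
(8, 7, 23) — d to each: A:32, B:15, C:20 → nearest is B
(5, 12, 18) — d to each: A:25, B:10, C:19 → nearest is B
(6, 1, 12) — d to each: A:35, B:26, C:35 → nearest is B
Tally — B:4, C:1. B captures the most (4).

B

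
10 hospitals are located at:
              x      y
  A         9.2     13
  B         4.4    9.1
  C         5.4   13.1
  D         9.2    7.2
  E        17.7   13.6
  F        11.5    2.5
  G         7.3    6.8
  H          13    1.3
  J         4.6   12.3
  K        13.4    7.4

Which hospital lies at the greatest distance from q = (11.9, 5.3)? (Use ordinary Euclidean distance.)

Compare squared distances (the ordering matches that of the actual distances):
|qA|² = (11.9−9.2)² + (5.3−13)² = 7.29 + 59.29 = 66.58
|qB|² = (11.9−4.4)² + (5.3−9.1)² = 56.25 + 14.44 = 70.69
|qC|² = (11.9−5.4)² + (5.3−13.1)² = 42.25 + 60.84 = 103.09
|qD|² = (11.9−9.2)² + (5.3−7.2)² = 7.29 + 3.61 = 10.9
|qE|² = (11.9−17.7)² + (5.3−13.6)² = 33.64 + 68.89 = 102.53
|qF|² = (11.9−11.5)² + (5.3−2.5)² = 0.16 + 7.84 = 8
|qG|² = (11.9−7.3)² + (5.3−6.8)² = 21.16 + 2.25 = 23.41
|qH|² = (11.9−13)² + (5.3−1.3)² = 1.21 + 16 = 17.21
|qJ|² = (11.9−4.6)² + (5.3−12.3)² = 53.29 + 49 = 102.29
|qK|² = (11.9−13.4)² + (5.3−7.4)² = 2.25 + 4.41 = 6.66
The largest is to C.

C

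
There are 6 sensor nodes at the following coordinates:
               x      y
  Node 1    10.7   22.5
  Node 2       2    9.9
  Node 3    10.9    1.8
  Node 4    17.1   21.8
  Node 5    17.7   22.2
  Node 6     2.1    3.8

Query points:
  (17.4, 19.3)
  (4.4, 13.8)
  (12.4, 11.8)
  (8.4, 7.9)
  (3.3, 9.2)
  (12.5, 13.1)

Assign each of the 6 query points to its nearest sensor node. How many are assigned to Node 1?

1

(17.4, 19.3) — d² to each: Node 1:55.13, Node 2:325.52, Node 3:348.5, Node 4:6.34, Node 5:8.5, Node 6:474.34 → nearest is Node 4
(4.4, 13.8) — d² to each: Node 1:115.38, Node 2:20.97, Node 3:186.25, Node 4:225.29, Node 5:247.45, Node 6:105.29 → nearest is Node 2
(12.4, 11.8) — d² to each: Node 1:117.38, Node 2:111.77, Node 3:102.25, Node 4:122.09, Node 5:136.25, Node 6:170.09 → nearest is Node 3
(8.4, 7.9) — d² to each: Node 1:218.45, Node 2:44.96, Node 3:43.46, Node 4:268.9, Node 5:290.98, Node 6:56.5 → nearest is Node 3
(3.3, 9.2) — d² to each: Node 1:231.65, Node 2:2.18, Node 3:112.52, Node 4:349.2, Node 5:376.36, Node 6:30.6 → nearest is Node 2
(12.5, 13.1) — d² to each: Node 1:91.6, Node 2:120.49, Node 3:130.25, Node 4:96.85, Node 5:109.85, Node 6:194.65 → nearest is Node 1
1 of the 6 points has Node 1 as nearest.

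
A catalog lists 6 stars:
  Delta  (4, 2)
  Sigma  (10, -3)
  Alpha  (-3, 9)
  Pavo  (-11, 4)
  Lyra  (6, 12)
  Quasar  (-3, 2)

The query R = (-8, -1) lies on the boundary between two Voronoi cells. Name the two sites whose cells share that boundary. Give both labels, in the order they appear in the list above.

Squared distances from R to each site:
d²(R, Delta) = (-8−4)² + (-1−2)² = 144 + 9 = 153
d²(R, Sigma) = (-8−10)² + (-1−(-3))² = 324 + 4 = 328
d²(R, Alpha) = (-8−(-3))² + (-1−9)² = 25 + 100 = 125
d²(R, Pavo) = (-8−(-11))² + (-1−4)² = 9 + 25 = 34
d²(R, Lyra) = (-8−6)² + (-1−12)² = 196 + 169 = 365
d²(R, Quasar) = (-8−(-3))² + (-1−2)² = 25 + 9 = 34
R is equidistant from Pavo and Quasar (both at squared distance 34), and every other site is strictly farther — so R lies on the Pavo–Quasar Voronoi edge.

Pavo and Quasar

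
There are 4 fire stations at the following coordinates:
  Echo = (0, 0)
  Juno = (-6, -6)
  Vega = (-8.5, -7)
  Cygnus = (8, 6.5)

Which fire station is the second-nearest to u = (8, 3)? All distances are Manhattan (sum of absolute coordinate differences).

Echo

d(u, Echo) = |8−0| + |3−0| = 8 + 3 = 11
d(u, Juno) = |8−(-6)| + |3−(-6)| = 14 + 9 = 23
d(u, Vega) = |8−(-8.5)| + |3−(-7)| = 16.5 + 10 = 26.5
d(u, Cygnus) = |8−8| + |3−6.5| = 0 + 3.5 = 3.5
Sorted ascending: Cygnus, Echo, Juno, … — the second-nearest is Echo.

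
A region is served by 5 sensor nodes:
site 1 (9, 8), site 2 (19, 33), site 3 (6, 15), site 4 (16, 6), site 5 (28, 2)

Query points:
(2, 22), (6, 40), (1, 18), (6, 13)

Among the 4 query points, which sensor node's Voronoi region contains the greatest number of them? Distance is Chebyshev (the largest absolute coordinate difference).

site 3

(2, 22) — d to each: site 1:14, site 2:17, site 3:7, site 4:16, site 5:26 → nearest is site 3
(6, 40) — d to each: site 1:32, site 2:13, site 3:25, site 4:34, site 5:38 → nearest is site 2
(1, 18) — d to each: site 1:10, site 2:18, site 3:5, site 4:15, site 5:27 → nearest is site 3
(6, 13) — d to each: site 1:5, site 2:20, site 3:2, site 4:10, site 5:22 → nearest is site 3
Tally — site 2:1, site 3:3. site 3 captures the most (3).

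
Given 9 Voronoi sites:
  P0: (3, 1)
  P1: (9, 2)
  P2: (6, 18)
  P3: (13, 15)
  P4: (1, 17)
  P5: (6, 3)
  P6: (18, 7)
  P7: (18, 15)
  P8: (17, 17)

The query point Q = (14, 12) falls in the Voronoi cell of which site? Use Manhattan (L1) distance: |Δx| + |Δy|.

P3

d(Q,P0) = 11 + 11 = 22
d(Q,P1) = 5 + 10 = 15
d(Q,P2) = 8 + 6 = 14
d(Q,P3) = 1 + 3 = 4
d(Q,P4) = 13 + 5 = 18
d(Q,P5) = 8 + 9 = 17
d(Q,P6) = 4 + 5 = 9
d(Q,P7) = 4 + 3 = 7
d(Q,P8) = 3 + 5 = 8
The smallest is to P3, so Q lies in the Voronoi region of P3.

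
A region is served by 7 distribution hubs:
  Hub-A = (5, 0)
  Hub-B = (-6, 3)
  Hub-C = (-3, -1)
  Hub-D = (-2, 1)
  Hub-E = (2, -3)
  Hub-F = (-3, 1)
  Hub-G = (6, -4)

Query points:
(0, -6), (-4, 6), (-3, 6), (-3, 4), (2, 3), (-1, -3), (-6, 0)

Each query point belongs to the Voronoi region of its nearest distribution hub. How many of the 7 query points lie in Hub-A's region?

1

(0, -6) — d² to each: Hub-A:61, Hub-B:117, Hub-C:34, Hub-D:53, Hub-E:13, Hub-F:58, Hub-G:40 → nearest is Hub-E
(-4, 6) — d² to each: Hub-A:117, Hub-B:13, Hub-C:50, Hub-D:29, Hub-E:117, Hub-F:26, Hub-G:200 → nearest is Hub-B
(-3, 6) — d² to each: Hub-A:100, Hub-B:18, Hub-C:49, Hub-D:26, Hub-E:106, Hub-F:25, Hub-G:181 → nearest is Hub-B
(-3, 4) — d² to each: Hub-A:80, Hub-B:10, Hub-C:25, Hub-D:10, Hub-E:74, Hub-F:9, Hub-G:145 → nearest is Hub-F
(2, 3) — d² to each: Hub-A:18, Hub-B:64, Hub-C:41, Hub-D:20, Hub-E:36, Hub-F:29, Hub-G:65 → nearest is Hub-A
(-1, -3) — d² to each: Hub-A:45, Hub-B:61, Hub-C:8, Hub-D:17, Hub-E:9, Hub-F:20, Hub-G:50 → nearest is Hub-C
(-6, 0) — d² to each: Hub-A:121, Hub-B:9, Hub-C:10, Hub-D:17, Hub-E:73, Hub-F:10, Hub-G:160 → nearest is Hub-B
1 of the 7 points has Hub-A as nearest.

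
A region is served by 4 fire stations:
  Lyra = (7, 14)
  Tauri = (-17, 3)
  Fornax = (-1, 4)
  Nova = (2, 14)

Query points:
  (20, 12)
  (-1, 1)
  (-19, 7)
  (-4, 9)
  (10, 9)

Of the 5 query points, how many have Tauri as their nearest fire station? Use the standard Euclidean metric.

1

(20, 12) — d² to each: Lyra:173, Tauri:1450, Fornax:505, Nova:328 → nearest is Lyra
(-1, 1) — d² to each: Lyra:233, Tauri:260, Fornax:9, Nova:178 → nearest is Fornax
(-19, 7) — d² to each: Lyra:725, Tauri:20, Fornax:333, Nova:490 → nearest is Tauri
(-4, 9) — d² to each: Lyra:146, Tauri:205, Fornax:34, Nova:61 → nearest is Fornax
(10, 9) — d² to each: Lyra:34, Tauri:765, Fornax:146, Nova:89 → nearest is Lyra
1 of the 5 points has Tauri as nearest.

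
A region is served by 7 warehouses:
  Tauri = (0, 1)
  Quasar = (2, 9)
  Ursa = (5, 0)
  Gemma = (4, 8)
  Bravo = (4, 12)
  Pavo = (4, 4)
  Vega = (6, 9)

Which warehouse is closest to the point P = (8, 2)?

Compare squared distances (the ordering matches that of the actual distances):
d²(P, Tauri) = (8−0)² + (2−1)² = 64 + 1 = 65
d²(P, Quasar) = (8−2)² + (2−9)² = 36 + 49 = 85
d²(P, Ursa) = (8−5)² + (2−0)² = 9 + 4 = 13
d²(P, Gemma) = (8−4)² + (2−8)² = 16 + 36 = 52
d²(P, Bravo) = (8−4)² + (2−12)² = 16 + 100 = 116
d²(P, Pavo) = (8−4)² + (2−4)² = 16 + 4 = 20
d²(P, Vega) = (8−6)² + (2−9)² = 4 + 49 = 53
Minimum is at Ursa.

Ursa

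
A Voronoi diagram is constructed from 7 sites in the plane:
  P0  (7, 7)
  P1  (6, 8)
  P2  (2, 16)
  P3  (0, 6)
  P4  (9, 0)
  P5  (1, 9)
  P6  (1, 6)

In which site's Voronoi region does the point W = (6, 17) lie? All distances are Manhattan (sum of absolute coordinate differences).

P2

d(W,P0) = |6−7| + |17−7| = 1 + 10 = 11
d(W,P1) = |6−6| + |17−8| = 0 + 9 = 9
d(W,P2) = |6−2| + |17−16| = 4 + 1 = 5
d(W,P3) = |6−0| + |17−6| = 6 + 11 = 17
d(W,P4) = |6−9| + |17−0| = 3 + 17 = 20
d(W,P5) = |6−1| + |17−9| = 5 + 8 = 13
d(W,P6) = |6−1| + |17−6| = 5 + 11 = 16
The smallest is to P2, so W lies in the Voronoi region of P2.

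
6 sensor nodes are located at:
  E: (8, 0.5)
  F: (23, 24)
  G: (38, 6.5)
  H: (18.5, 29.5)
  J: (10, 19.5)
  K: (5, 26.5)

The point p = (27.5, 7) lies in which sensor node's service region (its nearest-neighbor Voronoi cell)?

G

Since √ is increasing, it suffices to compare squared distances:
|pE|² = 380.25 + 42.25 = 422.5
|pF|² = 20.25 + 289 = 309.25
|pG|² = 110.25 + 0.25 = 110.5
|pH|² = 81 + 506.25 = 587.25
|pJ|² = 306.25 + 156.25 = 462.5
|pK|² = 506.25 + 380.25 = 886.5
G is nearest.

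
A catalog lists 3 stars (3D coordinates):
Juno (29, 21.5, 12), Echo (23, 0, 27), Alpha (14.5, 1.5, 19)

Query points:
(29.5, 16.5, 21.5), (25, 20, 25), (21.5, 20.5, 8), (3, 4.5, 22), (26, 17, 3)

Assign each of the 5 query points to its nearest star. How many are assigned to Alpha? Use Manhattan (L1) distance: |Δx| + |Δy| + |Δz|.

1

(29.5, 16.5, 21.5) — d to each: Juno:15, Echo:28.5, Alpha:32.5 → nearest is Juno
(25, 20, 25) — d to each: Juno:18.5, Echo:24, Alpha:35 → nearest is Juno
(21.5, 20.5, 8) — d to each: Juno:12.5, Echo:41, Alpha:37 → nearest is Juno
(3, 4.5, 22) — d to each: Juno:53, Echo:29.5, Alpha:17.5 → nearest is Alpha
(26, 17, 3) — d to each: Juno:16.5, Echo:44, Alpha:43 → nearest is Juno
1 of the 5 points has Alpha as nearest.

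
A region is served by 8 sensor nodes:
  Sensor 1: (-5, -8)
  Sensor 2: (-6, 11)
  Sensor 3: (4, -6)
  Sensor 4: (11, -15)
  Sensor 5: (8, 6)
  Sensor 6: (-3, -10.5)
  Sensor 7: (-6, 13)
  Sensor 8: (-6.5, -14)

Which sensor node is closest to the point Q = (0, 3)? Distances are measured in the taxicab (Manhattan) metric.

Sensor 5

d(Q, Sensor 1) = 5 + 11 = 16
d(Q, Sensor 2) = 6 + 8 = 14
d(Q, Sensor 3) = 4 + 9 = 13
d(Q, Sensor 4) = 11 + 18 = 29
d(Q, Sensor 5) = 8 + 3 = 11
d(Q, Sensor 6) = 3 + 13.5 = 16.5
d(Q, Sensor 7) = 6 + 10 = 16
d(Q, Sensor 8) = 6.5 + 17 = 23.5
Minimum is at Sensor 5.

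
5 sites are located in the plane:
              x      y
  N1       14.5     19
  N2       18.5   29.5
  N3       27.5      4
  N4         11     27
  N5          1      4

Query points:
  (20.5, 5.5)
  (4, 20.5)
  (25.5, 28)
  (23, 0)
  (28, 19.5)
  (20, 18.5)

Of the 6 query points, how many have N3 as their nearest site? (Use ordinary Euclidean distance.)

2

(20.5, 5.5) — d² to each: N1:218.25, N2:580, N3:51.25, N4:552.5, N5:382.5 → nearest is N3
(4, 20.5) — d² to each: N1:112.5, N2:291.25, N3:824.5, N4:91.25, N5:281.25 → nearest is N4
(25.5, 28) — d² to each: N1:202, N2:51.25, N3:580, N4:211.25, N5:1176.25 → nearest is N2
(23, 0) — d² to each: N1:433.25, N2:890.5, N3:36.25, N4:873, N5:500 → nearest is N3
(28, 19.5) — d² to each: N1:182.5, N2:190.25, N3:240.5, N4:345.25, N5:969.25 → nearest is N1
(20, 18.5) — d² to each: N1:30.5, N2:123.25, N3:266.5, N4:153.25, N5:571.25 → nearest is N1
2 of the 6 points have N3 as nearest.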